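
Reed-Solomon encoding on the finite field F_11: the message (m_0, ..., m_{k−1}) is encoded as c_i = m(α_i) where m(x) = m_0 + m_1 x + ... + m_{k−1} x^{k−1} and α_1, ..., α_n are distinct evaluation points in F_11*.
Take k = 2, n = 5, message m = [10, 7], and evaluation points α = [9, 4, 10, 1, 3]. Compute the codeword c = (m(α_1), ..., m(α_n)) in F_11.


c = [7, 5, 3, 6, 9]

Message polynomial: m(x) = 10 + 7·x (mod 11).
For each evaluation point α_i, compute m(α_i) mod 11:
  α_1 = 9: Horner steps 7 → 7, so m(9) = 7.
  α_2 = 4: Horner steps 7 → 5, so m(4) = 5.
  α_3 = 10: Horner steps 7 → 3, so m(10) = 3.
  α_4 = 1: Horner steps 7 → 6, so m(1) = 6.
  α_5 = 3: Horner steps 7 → 9, so m(3) = 9.
Codeword c = [7, 5, 3, 6, 9] ∈ F_11^5.


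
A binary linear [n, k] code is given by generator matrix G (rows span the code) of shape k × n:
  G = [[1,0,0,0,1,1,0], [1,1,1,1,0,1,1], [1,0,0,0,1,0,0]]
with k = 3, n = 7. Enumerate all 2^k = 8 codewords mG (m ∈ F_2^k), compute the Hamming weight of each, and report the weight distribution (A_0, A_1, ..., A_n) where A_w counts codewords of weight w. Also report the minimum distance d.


Weight distribution: A_0 = 1, A_1 = 1, A_2 = 1, A_3 = 1, A_5 = 2, A_6 = 2. Minimum distance d = 1.

Enumerate all 2^3 = 8 messages m ∈ F_2^3.
For each, compute codeword c = mG in F_2^7, then tally its weight.
  m = 000 → c = 0000000, weight = 0.
  m = 100 → c = 1000110, weight = 3.
  m = 010 → c = 1111011, weight = 6.
  m = 110 → c = 0111101, weight = 5.
  m = 001 → c = 1000100, weight = 2.
  m = 101 → c = 0000010, weight = 1.
  m = 011 → c = 0111111, weight = 6.
  m = 111 → c = 1111001, weight = 5.
Tally weights:
  weight 0: 1 codewords.
  weight 1: 1 codewords.
  weight 2: 1 codewords.
  weight 3: 1 codewords.
  weight 5: 2 codewords.
  weight 6: 2 codewords.
Minimum distance d = smallest w > 0 with A_w > 0 = 1.
Sanity: Σ A_w = 8 = 2^3 = 8 ✓.


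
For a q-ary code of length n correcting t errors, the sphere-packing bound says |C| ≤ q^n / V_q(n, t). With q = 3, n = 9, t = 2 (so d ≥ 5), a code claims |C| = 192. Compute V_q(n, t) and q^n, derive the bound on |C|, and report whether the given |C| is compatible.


V_q(n, t) = 163, q^n = 19683, Hamming bound = 120, |C| = 192 > bound (violated).

Step 1: Compute V_q(n, t) = Σ_{j=0}^2 C(n, j) (q−1)^j.
  j = 0: C(9,0)·(2)^0 = 1·1 = 1.
  j = 1: C(9,1)·(2)^1 = 9·2 = 18.
  j = 2: C(9,2)·(2)^2 = 36·4 = 144.
  V_q(n, t) = 1 + 18 + 144 = 163.
Step 2: q^n = 3^9 = 19683.
Step 3: Hamming bound ⌊q^n / V_q(n,t)⌋ = ⌊19683/163⌋ = 120.
Step 4: Compare |C| = 192 to 120: violated.
The claimed |C| lies above the Hamming bound, so no 3-ary code of length 9 with d ≥ 5 can have 192 codewords.


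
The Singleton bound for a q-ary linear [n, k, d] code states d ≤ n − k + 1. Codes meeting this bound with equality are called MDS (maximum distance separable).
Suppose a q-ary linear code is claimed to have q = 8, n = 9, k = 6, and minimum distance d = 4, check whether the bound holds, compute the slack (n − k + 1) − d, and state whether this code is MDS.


Singleton RHS = n − k + 1 = 4, slack = 0, bound satisfied, MDS.

Singleton bound: d ≤ n − k + 1.
Here n = 9, k = 6, so n − k + 1 = 4.
Given d = 4, check d ≤ 4: YES.
Slack = (n − k + 1) − d = 0.
The code is MDS (slack = 0).
Description: the claimed parameters are [9, 6, 4]_8; such a code would be MDS (meets Singleton bound).


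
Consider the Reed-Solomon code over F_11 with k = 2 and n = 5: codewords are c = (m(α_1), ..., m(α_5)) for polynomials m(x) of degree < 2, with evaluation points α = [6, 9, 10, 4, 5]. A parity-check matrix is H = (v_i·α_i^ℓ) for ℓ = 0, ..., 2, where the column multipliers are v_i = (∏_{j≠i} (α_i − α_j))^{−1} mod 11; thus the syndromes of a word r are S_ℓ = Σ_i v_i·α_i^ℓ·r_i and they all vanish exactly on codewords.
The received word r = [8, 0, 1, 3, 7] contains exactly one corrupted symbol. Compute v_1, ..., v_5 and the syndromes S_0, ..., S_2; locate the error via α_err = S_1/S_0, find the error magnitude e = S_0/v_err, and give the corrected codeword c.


S = (6, 2, 8), error at position 4, error magnitude e = 8, c = [8, 0, 1, 6, 7].

Step 1: column multipliers v_i = (∏_{j≠i}(α_i − α_j))^{−1} mod 11.
  i = 1 (α = 6): (6−9)(6−10)(6−4)(6−5) = (−3)·(−4)·2·1 = 24 ≡ 2, so v_1 = 2^{−1} = 6 (mod 11).
  i = 2 (α = 9): (9−6)(9−10)(9−4)(9−5) = 3·(−1)·5·4 = −60 ≡ 6, so v_2 = 6^{−1} = 2 (mod 11).
  i = 3 (α = 10): (10−6)(10−9)(10−4)(10−5) = 4·1·6·5 = 120 ≡ 10, so v_3 = 10^{−1} = 10 (mod 11).
  i = 4 (α = 4): (4−6)(4−9)(4−10)(4−5) = (−2)·(−5)·(−6)·(−1) = 60 ≡ 5, so v_4 = 5^{−1} = 9 (mod 11).
  i = 5 (α = 5): (5−6)(5−9)(5−10)(5−4) = (−1)·(−4)·(−5)·1 = −20 ≡ 2, so v_5 = 2^{−1} = 6 (mod 11).
  v = [6, 2, 10, 9, 6].
Step 2: syndromes of r = [8, 0, 1, 3, 7] (all sums mod 11).
  S_0 = Σ v_i r_i = 6·8 + 2·0 + 10·1 + 9·3 + 6·7 = 127 ≡ 6.
  S_1 = Σ v_i α_i r_i = 6·6·8 + 2·9·0 + 10·10·1 + 9·4·3 + 6·5·7 = 706 ≡ 2.
  α_i^2 mod 11 = [3, 4, 1, 5, 3].
  S_2 = Σ v_i α_i^2 r_i = 6·3·8 + 2·4·0 + 10·1·1 + 9·5·3 + 6·3·7 = 415 ≡ 8.
  S = (6, 2, 8) ≠ 0, so r is not a codeword (an error is present).
Step 3: locate the error. For a single error e at position i, S_ℓ = v_i·e·α_i^ℓ, so α_err = S_1/S_0.
  S_0^{−1} = 6^{−1} = 2 (mod 11), so α_err = 2·2 = 4 ≡ 4 = α_4. Error position i = 4.
  Consistency check: S_2/S_1 = 8·6 = 48 ≡ 4 = α_err ✓ (single-error assumption holds).
Step 4: error magnitude e = S_0/v_4 = S_0·∏_{j≠4}(α_4 − α_j) = 6·5 = 30 ≡ 8 (mod 11).
Step 5: correct position 4: c_4 = r_4 − e = 3 − 8 ≡ 6 (mod 11). Hence c = [8, 0, 1, 6, 7].
  Check: interpolating c through the α_i gives m(x) = 2 + 1·x (degree < 2) with m(α_i) = c_i for every i, so c is indeed a codeword.


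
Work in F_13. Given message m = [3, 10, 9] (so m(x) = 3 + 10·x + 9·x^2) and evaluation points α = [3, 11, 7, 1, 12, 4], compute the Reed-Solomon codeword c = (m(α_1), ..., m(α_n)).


c = [10, 6, 7, 9, 2, 5]

Message polynomial: m(x) = 3 + 10·x + 9·x^2 (mod 13).
For each evaluation point α_i, compute m(α_i) mod 13:
  α_1 = 3: Horner steps 9 → 11 → 10, so m(3) = 10.
  α_2 = 11: Horner steps 9 → 5 → 6, so m(11) = 6.
  α_3 = 7: Horner steps 9 → 8 → 7, so m(7) = 7.
  α_4 = 1: Horner steps 9 → 6 → 9, so m(1) = 9.
  α_5 = 12: Horner steps 9 → 1 → 2, so m(12) = 2.
  α_6 = 4: Horner steps 9 → 7 → 5, so m(4) = 5.
Codeword c = [10, 6, 7, 9, 2, 5] ∈ F_13^6.


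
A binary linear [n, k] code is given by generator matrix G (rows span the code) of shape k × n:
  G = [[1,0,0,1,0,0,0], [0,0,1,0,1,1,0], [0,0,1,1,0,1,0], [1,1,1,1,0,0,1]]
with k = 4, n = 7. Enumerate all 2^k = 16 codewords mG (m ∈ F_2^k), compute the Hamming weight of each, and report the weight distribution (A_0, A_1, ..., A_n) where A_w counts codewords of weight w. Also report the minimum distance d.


Weight distribution: A_0 = 1, A_2 = 3, A_3 = 4, A_4 = 3, A_5 = 4, A_6 = 1. Minimum distance d = 2.

Enumerate all 2^4 = 16 messages m ∈ F_2^4.
For each, compute codeword c = mG in F_2^7, then tally its weight.
  m = 0000 → c = 0000000, weight = 0.
  m = 1000 → c = 1001000, weight = 2.
  m = 0100 → c = 0010110, weight = 3.
  m = 1100 → c = 1011110, weight = 5.
  m = 0010 → c = 0011010, weight = 3.
  m = 1010 → c = 1010010, weight = 3.
  m = 0110 → c = 0001100, weight = 2.
  m = 1110 → c = 1000100, weight = 2.
  m = 0001 → c = 1111001, weight = 5.
  m = 1001 → c = 0110001, weight = 3.
  m = 0101 → c = 1101111, weight = 6.
  m = 1101 → c = 0100111, weight = 4.
  m = 0011 → c = 1100011, weight = 4.
  m = 1011 → c = 0101011, weight = 4.
  m = 0111 → c = 1110101, weight = 5.
  m = 1111 → c = 0111101, weight = 5.
Tally weights:
  weight 0: 1 codewords.
  weight 2: 3 codewords.
  weight 3: 4 codewords.
  weight 4: 3 codewords.
  weight 5: 4 codewords.
  weight 6: 1 codewords.
Minimum distance d = smallest w > 0 with A_w > 0 = 2.
Sanity: Σ A_w = 16 = 2^4 = 16 ✓.


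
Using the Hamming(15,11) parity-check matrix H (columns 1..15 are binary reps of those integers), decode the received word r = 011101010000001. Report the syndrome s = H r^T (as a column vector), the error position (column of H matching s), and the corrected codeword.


s = (0, 1, 0, 0)^T, error position = 4, corrected codeword c = 011001010000001

Compute s = H r^T mod 2 one row at a time:
  s_1 = 1 + 0 + 0 + 0 + 0 + 0 + 0 + 1 = 2 ≡ 0 (mod 2).
  s_2 = 1 + 0 + 1 + 0 + 0 + 0 + 0 + 1 = 3 ≡ 1 (mod 2).
  s_3 = 1 + 1 + 1 + 0 + 0 + 0 + 0 + 1 = 4 ≡ 0 (mod 2).
  s_4 = 0 + 1 + 0 + 0 + 0 + 0 + 0 + 1 = 2 ≡ 0 (mod 2).
s = (0, 1, 0, 0)^T — this equals column 4 of H (binary 0100), so error is at position 4.
Correct: flip bit 4 of r = 011101010000001 to get c = 011001010000001.


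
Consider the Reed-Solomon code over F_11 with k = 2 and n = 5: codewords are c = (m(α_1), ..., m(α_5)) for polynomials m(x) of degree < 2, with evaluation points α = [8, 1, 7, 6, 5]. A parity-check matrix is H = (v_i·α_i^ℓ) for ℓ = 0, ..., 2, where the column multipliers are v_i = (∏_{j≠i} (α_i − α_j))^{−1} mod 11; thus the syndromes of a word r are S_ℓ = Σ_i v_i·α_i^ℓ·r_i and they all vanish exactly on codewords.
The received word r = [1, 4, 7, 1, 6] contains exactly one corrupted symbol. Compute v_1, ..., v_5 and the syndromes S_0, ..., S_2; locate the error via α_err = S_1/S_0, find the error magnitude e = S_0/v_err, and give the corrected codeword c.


S = (6, 4, 10), error at position 1, error magnitude e = 10, c = [2, 4, 7, 1, 6].

Step 1: column multipliers v_i = (∏_{j≠i}(α_i − α_j))^{−1} mod 11.
  i = 1 (α = 8): (8−1)(8−7)(8−6)(8−5) = 7·1·2·3 = 42 ≡ 9, so v_1 = 9^{−1} = 5 (mod 11).
  i = 2 (α = 1): (1−8)(1−7)(1−6)(1−5) = (−7)·(−6)·(−5)·(−4) = 840 ≡ 4, so v_2 = 4^{−1} = 3 (mod 11).
  i = 3 (α = 7): (7−8)(7−1)(7−6)(7−5) = (−1)·6·1·2 = −12 ≡ 10, so v_3 = 10^{−1} = 10 (mod 11).
  i = 4 (α = 6): (6−8)(6−1)(6−7)(6−5) = (−2)·5·(−1)·1 = 10 ≡ 10, so v_4 = 10^{−1} = 10 (mod 11).
  i = 5 (α = 5): (5−8)(5−1)(5−7)(5−6) = (−3)·4·(−2)·(−1) = −24 ≡ 9, so v_5 = 9^{−1} = 5 (mod 11).
  v = [5, 3, 10, 10, 5].
Step 2: syndromes of r = [1, 4, 7, 1, 6] (all sums mod 11).
  S_0 = Σ v_i r_i = 5·1 + 3·4 + 10·7 + 10·1 + 5·6 = 127 ≡ 6.
  S_1 = Σ v_i α_i r_i = 5·8·1 + 3·1·4 + 10·7·7 + 10·6·1 + 5·5·6 = 752 ≡ 4.
  α_i^2 mod 11 = [9, 1, 5, 3, 3].
  S_2 = Σ v_i α_i^2 r_i = 5·9·1 + 3·1·4 + 10·5·7 + 10·3·1 + 5·3·6 = 527 ≡ 10.
  S = (6, 4, 10) ≠ 0, so r is not a codeword (an error is present).
Step 3: locate the error. For a single error e at position i, S_ℓ = v_i·e·α_i^ℓ, so α_err = S_1/S_0.
  S_0^{−1} = 6^{−1} = 2 (mod 11), so α_err = 4·2 = 8 ≡ 8 = α_1. Error position i = 1.
  Consistency check: S_2/S_1 = 10·3 = 30 ≡ 8 = α_err ✓ (single-error assumption holds).
Step 4: error magnitude e = S_0/v_1 = S_0·∏_{j≠1}(α_1 − α_j) = 6·9 = 54 ≡ 10 (mod 11).
Step 5: correct position 1: c_1 = r_1 − e = 1 − 10 ≡ 2 (mod 11). Hence c = [2, 4, 7, 1, 6].
  Check: interpolating c through the α_i gives m(x) = 9 + 6·x (degree < 2) with m(α_i) = c_i for every i, so c is indeed a codeword.


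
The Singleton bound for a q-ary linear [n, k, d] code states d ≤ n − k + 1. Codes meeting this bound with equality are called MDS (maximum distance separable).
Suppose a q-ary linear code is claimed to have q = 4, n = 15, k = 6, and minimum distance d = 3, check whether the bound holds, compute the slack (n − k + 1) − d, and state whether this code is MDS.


Singleton RHS = n − k + 1 = 10, slack = 7, bound satisfied, not MDS.

Singleton bound: d ≤ n − k + 1.
Here n = 15, k = 6, so n − k + 1 = 10.
Given d = 3, check d ≤ 10: YES.
Slack = (n − k + 1) − d = 7.
The code is NOT MDS (slack = 7 > 0).
Description: the claimed parameters are [15, 6, 3]_4; such a code would be non-MDS.


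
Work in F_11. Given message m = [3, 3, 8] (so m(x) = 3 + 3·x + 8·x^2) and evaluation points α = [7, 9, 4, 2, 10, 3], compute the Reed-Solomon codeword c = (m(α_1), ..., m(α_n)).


c = [9, 7, 0, 8, 8, 7]

Message polynomial: m(x) = 3 + 3·x + 8·x^2 (mod 11).
For each evaluation point α_i, compute m(α_i) mod 11:
  α_1 = 7: Horner steps 8 → 4 → 9, so m(7) = 9.
  α_2 = 9: Horner steps 8 → 9 → 7, so m(9) = 7.
  α_3 = 4: Horner steps 8 → 2 → 0, so m(4) = 0.
  α_4 = 2: Horner steps 8 → 8 → 8, so m(2) = 8.
  α_5 = 10: Horner steps 8 → 6 → 8, so m(10) = 8.
  α_6 = 3: Horner steps 8 → 5 → 7, so m(3) = 7.
Codeword c = [9, 7, 0, 8, 8, 7] ∈ F_11^6.


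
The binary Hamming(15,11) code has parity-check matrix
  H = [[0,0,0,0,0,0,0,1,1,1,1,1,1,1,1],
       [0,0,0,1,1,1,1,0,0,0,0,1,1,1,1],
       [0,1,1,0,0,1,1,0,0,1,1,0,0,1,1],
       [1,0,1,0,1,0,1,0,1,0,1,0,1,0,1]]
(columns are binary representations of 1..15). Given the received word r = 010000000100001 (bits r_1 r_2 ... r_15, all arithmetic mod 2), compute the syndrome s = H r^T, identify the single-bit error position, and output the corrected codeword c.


s = (0, 1, 1, 1)^T, error position = 7, corrected codeword c = 010000100100001

Compute s = H r^T mod 2 one row at a time:
  s_1 = 0 + 0 + 1 + 0 + 0 + 0 + 0 + 1 = 2 ≡ 0 (mod 2).
  s_2 = 0 + 0 + 0 + 0 + 0 + 0 + 0 + 1 = 1 ≡ 1 (mod 2).
  s_3 = 1 + 0 + 0 + 0 + 1 + 0 + 0 + 1 = 3 ≡ 1 (mod 2).
  s_4 = 0 + 0 + 0 + 0 + 0 + 0 + 0 + 1 = 1 ≡ 1 (mod 2).
s = (0, 1, 1, 1)^T — this equals column 7 of H (binary 0111), so error is at position 7.
Correct: flip bit 7 of r = 010000000100001 to get c = 010000100100001.


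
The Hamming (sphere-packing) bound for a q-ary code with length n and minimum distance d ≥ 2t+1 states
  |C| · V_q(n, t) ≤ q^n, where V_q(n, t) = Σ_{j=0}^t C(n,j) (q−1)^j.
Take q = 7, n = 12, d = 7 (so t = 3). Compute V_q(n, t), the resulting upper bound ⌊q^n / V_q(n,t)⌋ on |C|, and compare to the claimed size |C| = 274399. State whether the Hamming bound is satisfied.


V_q(n, t) = 49969, q^n = 13841287201, Hamming bound = 276997, |C| = 274399 ≤ bound (satisfied).

Step 1: Compute V_q(n, t) = Σ_{j=0}^3 C(n, j) (q−1)^j.
  j = 0: C(12,0)·(6)^0 = 1·1 = 1.
  j = 1: C(12,1)·(6)^1 = 12·6 = 72.
  j = 2: C(12,2)·(6)^2 = 66·36 = 2376.
  j = 3: C(12,3)·(6)^3 = 220·216 = 47520.
  V_q(n, t) = 1 + 72 + 2376 + 47520 = 49969.
Step 2: q^n = 7^12 = 13841287201.
Step 3: Hamming bound ⌊q^n / V_q(n,t)⌋ = ⌊13841287201/49969⌋ = 276997.
Step 4: Compare |C| = 274399 to 276997: satisfied.
The claimed |C| lies below the Hamming bound.


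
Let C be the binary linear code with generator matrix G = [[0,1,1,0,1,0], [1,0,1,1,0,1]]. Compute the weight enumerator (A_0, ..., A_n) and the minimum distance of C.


Weight distribution: A_0 = 1, A_3 = 1, A_4 = 1, A_5 = 1. Minimum distance d = 3.

Enumerate all 2^2 = 4 messages m ∈ F_2^2.
For each, compute codeword c = mG in F_2^6, then tally its weight.
  m = 00 → c = 000000, weight = 0.
  m = 10 → c = 011010, weight = 3.
  m = 01 → c = 101101, weight = 4.
  m = 11 → c = 110111, weight = 5.
Tally weights:
  weight 0: 1 codewords.
  weight 3: 1 codewords.
  weight 4: 1 codewords.
  weight 5: 1 codewords.
Minimum distance d = smallest w > 0 with A_w > 0 = 3.
Sanity: Σ A_w = 4 = 2^2 = 4 ✓.


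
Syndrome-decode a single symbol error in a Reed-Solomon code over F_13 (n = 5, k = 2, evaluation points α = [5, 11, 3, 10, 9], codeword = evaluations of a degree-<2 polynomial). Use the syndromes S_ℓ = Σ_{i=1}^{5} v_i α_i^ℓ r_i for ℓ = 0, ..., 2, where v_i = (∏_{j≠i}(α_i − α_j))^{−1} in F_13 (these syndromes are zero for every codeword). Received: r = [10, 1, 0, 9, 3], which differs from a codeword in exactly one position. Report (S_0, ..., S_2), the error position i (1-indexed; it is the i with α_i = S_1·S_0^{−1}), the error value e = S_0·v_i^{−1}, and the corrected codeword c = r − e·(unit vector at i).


S = (10, 12, 4), error at position 5, error magnitude e = 12, c = [10, 1, 0, 9, 4].

Step 1: column multipliers v_i = (∏_{j≠i}(α_i − α_j))^{−1} mod 13.
  i = 1 (α = 5): (5−11)(5−3)(5−10)(5−9) = (−6)·2·(−5)·(−4) = −240 ≡ 7, so v_1 = 7^{−1} = 2 (mod 13).
  i = 2 (α = 11): (11−5)(11−3)(11−10)(11−9) = 6·8·1·2 = 96 ≡ 5, so v_2 = 5^{−1} = 8 (mod 13).
  i = 3 (α = 3): (3−5)(3−11)(3−10)(3−9) = (−2)·(−8)·(−7)·(−6) = 672 ≡ 9, so v_3 = 9^{−1} = 3 (mod 13).
  i = 4 (α = 10): (10−5)(10−11)(10−3)(10−9) = 5·(−1)·7·1 = −35 ≡ 4, so v_4 = 4^{−1} = 10 (mod 13).
  i = 5 (α = 9): (9−5)(9−11)(9−3)(9−10) = 4·(−2)·6·(−1) = 48 ≡ 9, so v_5 = 9^{−1} = 3 (mod 13).
  v = [2, 8, 3, 10, 3].
Step 2: syndromes of r = [10, 1, 0, 9, 3] (all sums mod 13).
  S_0 = Σ v_i r_i = 2·10 + 8·1 + 3·0 + 10·9 + 3·3 = 127 ≡ 10.
  S_1 = Σ v_i α_i r_i = 2·5·10 + 8·11·1 + 3·3·0 + 10·10·9 + 3·9·3 = 1169 ≡ 12.
  α_i^2 mod 13 = [12, 4, 9, 9, 3].
  S_2 = Σ v_i α_i^2 r_i = 2·12·10 + 8·4·1 + 3·9·0 + 10·9·9 + 3·3·3 = 1109 ≡ 4.
  S = (10, 12, 4) ≠ 0, so r is not a codeword (an error is present).
Step 3: locate the error. For a single error e at position i, S_ℓ = v_i·e·α_i^ℓ, so α_err = S_1/S_0.
  S_0^{−1} = 10^{−1} = 4 (mod 13), so α_err = 12·4 = 48 ≡ 9 = α_5. Error position i = 5.
  Consistency check: S_2/S_1 = 4·12 = 48 ≡ 9 = α_err ✓ (single-error assumption holds).
Step 4: error magnitude e = S_0/v_5 = S_0·∏_{j≠5}(α_5 − α_j) = 10·9 = 90 ≡ 12 (mod 13).
Step 5: correct position 5: c_5 = r_5 − e = 3 − 12 ≡ 4 (mod 13). Hence c = [10, 1, 0, 9, 4].
  Check: interpolating c through the α_i gives m(x) = 11 + 5·x (degree < 2) with m(α_i) = c_i for every i, so c is indeed a codeword.


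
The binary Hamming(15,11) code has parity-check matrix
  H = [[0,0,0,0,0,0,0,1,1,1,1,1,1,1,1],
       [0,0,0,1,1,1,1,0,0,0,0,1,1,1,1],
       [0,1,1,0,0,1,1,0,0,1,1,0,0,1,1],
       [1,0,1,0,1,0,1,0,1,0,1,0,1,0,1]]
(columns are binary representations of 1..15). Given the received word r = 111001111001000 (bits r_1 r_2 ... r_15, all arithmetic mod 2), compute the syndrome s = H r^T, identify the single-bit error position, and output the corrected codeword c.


s = (1, 1, 0, 0)^T, error position = 12, corrected codeword c = 111001111000000

Compute s = H r^T mod 2 one row at a time:
  s_1 = 1 + 1 + 0 + 0 + 1 + 0 + 0 + 0 = 3 ≡ 1 (mod 2).
  s_2 = 0 + 0 + 1 + 1 + 1 + 0 + 0 + 0 = 3 ≡ 1 (mod 2).
  s_3 = 1 + 1 + 1 + 1 + 0 + 0 + 0 + 0 = 4 ≡ 0 (mod 2).
  s_4 = 1 + 1 + 0 + 1 + 1 + 0 + 0 + 0 = 4 ≡ 0 (mod 2).
s = (1, 1, 0, 0)^T — this equals column 12 of H (binary 1100), so error is at position 12.
Correct: flip bit 12 of r = 111001111001000 to get c = 111001111000000.


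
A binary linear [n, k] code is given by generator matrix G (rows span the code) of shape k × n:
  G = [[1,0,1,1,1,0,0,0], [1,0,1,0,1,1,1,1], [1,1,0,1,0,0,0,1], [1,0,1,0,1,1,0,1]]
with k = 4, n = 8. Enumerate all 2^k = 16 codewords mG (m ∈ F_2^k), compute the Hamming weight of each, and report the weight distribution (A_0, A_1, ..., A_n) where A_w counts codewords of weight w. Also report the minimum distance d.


Weight distribution: A_0 = 1, A_1 = 1, A_3 = 2, A_4 = 5, A_5 = 5, A_6 = 2. Minimum distance d = 1.

Enumerate all 2^4 = 16 messages m ∈ F_2^4.
For each, compute codeword c = mG in F_2^8, then tally its weight.
  m = 0000 → c = 00000000, weight = 0.
  m = 1000 → c = 10111000, weight = 4.
  m = 0100 → c = 10101111, weight = 6.
  m = 1100 → c = 00010111, weight = 4.
  m = 0010 → c = 11010001, weight = 4.
  m = 1010 → c = 01101001, weight = 4.
  m = 0110 → c = 01111110, weight = 6.
  m = 1110 → c = 11000110, weight = 4.
  m = 0001 → c = 10101101, weight = 5.
  m = 1001 → c = 00010101, weight = 3.
  m = 0101 → c = 00000010, weight = 1.
  m = 1101 → c = 10111010, weight = 5.
  m = 0011 → c = 01111100, weight = 5.
  m = 1011 → c = 11000100, weight = 3.
  m = 0111 → c = 11010011, weight = 5.
  m = 1111 → c = 01101011, weight = 5.
Tally weights:
  weight 0: 1 codewords.
  weight 1: 1 codewords.
  weight 3: 2 codewords.
  weight 4: 5 codewords.
  weight 5: 5 codewords.
  weight 6: 2 codewords.
Minimum distance d = smallest w > 0 with A_w > 0 = 1.
Sanity: Σ A_w = 16 = 2^4 = 16 ✓.


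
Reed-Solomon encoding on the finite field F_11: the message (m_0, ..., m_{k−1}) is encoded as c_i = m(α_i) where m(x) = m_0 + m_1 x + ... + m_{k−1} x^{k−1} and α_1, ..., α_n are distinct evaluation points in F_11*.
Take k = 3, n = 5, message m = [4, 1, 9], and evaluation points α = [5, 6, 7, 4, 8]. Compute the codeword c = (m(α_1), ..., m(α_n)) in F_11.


c = [3, 4, 1, 9, 5]

Message polynomial: m(x) = 4 + 1·x + 9·x^2 (mod 11).
For each evaluation point α_i, compute m(α_i) mod 11:
  α_1 = 5: Horner steps 9 → 2 → 3, so m(5) = 3.
  α_2 = 6: Horner steps 9 → 0 → 4, so m(6) = 4.
  α_3 = 7: Horner steps 9 → 9 → 1, so m(7) = 1.
  α_4 = 4: Horner steps 9 → 4 → 9, so m(4) = 9.
  α_5 = 8: Horner steps 9 → 7 → 5, so m(8) = 5.
Codeword c = [3, 4, 1, 9, 5] ∈ F_11^5.


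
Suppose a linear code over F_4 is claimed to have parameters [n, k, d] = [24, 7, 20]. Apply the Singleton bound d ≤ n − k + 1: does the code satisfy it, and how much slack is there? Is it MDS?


Singleton RHS = n − k + 1 = 18, slack = -2, bound violated (no such code; not MDS).

Singleton bound: d ≤ n − k + 1.
Here n = 24, k = 7, so n − k + 1 = 18.
Given d = 20, check d ≤ 18: NO.
Slack = (n − k + 1) − d = -2.
The slack is negative: d = 20 exceeds n − k + 1 = 18 by 2, so the Singleton bound is violated and no linear [24, 7, 20]_4 code can exist. In particular it is not MDS (MDS requires d = n − k + 1 exactly).
Description: the claimed parameters are [24, 7, 20]_4; such a code would be impossible (violates the Singleton bound).


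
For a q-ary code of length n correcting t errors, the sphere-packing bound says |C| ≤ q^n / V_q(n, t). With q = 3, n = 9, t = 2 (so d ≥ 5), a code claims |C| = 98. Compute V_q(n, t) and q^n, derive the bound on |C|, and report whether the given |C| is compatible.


V_q(n, t) = 163, q^n = 19683, Hamming bound = 120, |C| = 98 ≤ bound (satisfied).

Step 1: Compute V_q(n, t) = Σ_{j=0}^2 C(n, j) (q−1)^j.
  j = 0: C(9,0)·(2)^0 = 1·1 = 1.
  j = 1: C(9,1)·(2)^1 = 9·2 = 18.
  j = 2: C(9,2)·(2)^2 = 36·4 = 144.
  V_q(n, t) = 1 + 18 + 144 = 163.
Step 2: q^n = 3^9 = 19683.
Step 3: Hamming bound ⌊q^n / V_q(n,t)⌋ = ⌊19683/163⌋ = 120.
Step 4: Compare |C| = 98 to 120: satisfied.
The claimed |C| lies below the Hamming bound.


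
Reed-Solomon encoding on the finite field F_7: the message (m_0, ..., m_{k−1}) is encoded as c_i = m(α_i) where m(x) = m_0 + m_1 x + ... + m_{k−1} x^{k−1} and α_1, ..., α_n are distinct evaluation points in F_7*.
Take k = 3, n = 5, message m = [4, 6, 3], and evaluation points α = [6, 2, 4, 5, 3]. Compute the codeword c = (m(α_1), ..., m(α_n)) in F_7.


c = [1, 0, 6, 4, 0]

Message polynomial: m(x) = 4 + 6·x + 3·x^2 (mod 7).
For each evaluation point α_i, compute m(α_i) mod 7:
  α_1 = 6: Horner steps 3 → 3 → 1, so m(6) = 1.
  α_2 = 2: Horner steps 3 → 5 → 0, so m(2) = 0.
  α_3 = 4: Horner steps 3 → 4 → 6, so m(4) = 6.
  α_4 = 5: Horner steps 3 → 0 → 4, so m(5) = 4.
  α_5 = 3: Horner steps 3 → 1 → 0, so m(3) = 0.
Codeword c = [1, 0, 6, 4, 0] ∈ F_7^5.


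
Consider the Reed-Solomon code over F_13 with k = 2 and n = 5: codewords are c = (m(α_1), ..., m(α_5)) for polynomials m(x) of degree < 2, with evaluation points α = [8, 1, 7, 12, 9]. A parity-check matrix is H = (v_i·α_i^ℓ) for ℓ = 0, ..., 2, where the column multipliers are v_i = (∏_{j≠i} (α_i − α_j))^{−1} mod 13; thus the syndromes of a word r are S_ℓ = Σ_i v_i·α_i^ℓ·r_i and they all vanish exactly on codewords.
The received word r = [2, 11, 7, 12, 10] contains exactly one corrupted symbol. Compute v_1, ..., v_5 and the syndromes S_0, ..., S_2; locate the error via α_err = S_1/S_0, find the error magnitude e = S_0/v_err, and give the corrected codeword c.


S = (3, 10, 3), error at position 4, error magnitude e = 4, c = [2, 11, 7, 8, 10].

Step 1: column multipliers v_i = (∏_{j≠i}(α_i − α_j))^{−1} mod 13.
  i = 1 (α = 8): (8−1)(8−7)(8−12)(8−9) = 7·1·(−4)·(−1) = 28 ≡ 2, so v_1 = 2^{−1} = 7 (mod 13).
  i = 2 (α = 1): (1−8)(1−7)(1−12)(1−9) = (−7)·(−6)·(−11)·(−8) = 3696 ≡ 4, so v_2 = 4^{−1} = 10 (mod 13).
  i = 3 (α = 7): (7−8)(7−1)(7−12)(7−9) = (−1)·6·(−5)·(−2) = −60 ≡ 5, so v_3 = 5^{−1} = 8 (mod 13).
  i = 4 (α = 12): (12−8)(12−1)(12−7)(12−9) = 4·11·5·3 = 660 ≡ 10, so v_4 = 10^{−1} = 4 (mod 13).
  i = 5 (α = 9): (9−8)(9−1)(9−7)(9−12) = 1·8·2·(−3) = −48 ≡ 4, so v_5 = 4^{−1} = 10 (mod 13).
  v = [7, 10, 8, 4, 10].
Step 2: syndromes of r = [2, 11, 7, 12, 10] (all sums mod 13).
  S_0 = Σ v_i r_i = 7·2 + 10·11 + 8·7 + 4·12 + 10·10 = 328 ≡ 3.
  S_1 = Σ v_i α_i r_i = 7·8·2 + 10·1·11 + 8·7·7 + 4·12·12 + 10·9·10 = 2090 ≡ 10.
  α_i^2 mod 13 = [12, 1, 10, 1, 3].
  S_2 = Σ v_i α_i^2 r_i = 7·12·2 + 10·1·11 + 8·10·7 + 4·1·12 + 10·3·10 = 1186 ≡ 3.
  S = (3, 10, 3) ≠ 0, so r is not a codeword (an error is present).
Step 3: locate the error. For a single error e at position i, S_ℓ = v_i·e·α_i^ℓ, so α_err = S_1/S_0.
  S_0^{−1} = 3^{−1} = 9 (mod 13), so α_err = 10·9 = 90 ≡ 12 = α_4. Error position i = 4.
  Consistency check: S_2/S_1 = 3·4 = 12 ≡ 12 = α_err ✓ (single-error assumption holds).
Step 4: error magnitude e = S_0/v_4 = S_0·∏_{j≠4}(α_4 − α_j) = 3·10 = 30 ≡ 4 (mod 13).
Step 5: correct position 4: c_4 = r_4 − e = 12 − 4 ≡ 8 (mod 13). Hence c = [2, 11, 7, 8, 10].
  Check: interpolating c through the α_i gives m(x) = 3 + 8·x (degree < 2) with m(α_i) = c_i for every i, so c is indeed a codeword.


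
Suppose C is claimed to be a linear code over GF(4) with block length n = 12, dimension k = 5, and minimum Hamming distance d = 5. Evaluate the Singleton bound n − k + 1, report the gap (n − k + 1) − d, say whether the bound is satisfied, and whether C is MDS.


Singleton RHS = n − k + 1 = 8, slack = 3, bound satisfied, not MDS.

Singleton bound: d ≤ n − k + 1.
Here n = 12, k = 5, so n − k + 1 = 8.
Given d = 5, check d ≤ 8: YES.
Slack = (n − k + 1) − d = 3.
The code is NOT MDS (slack = 3 > 0).
Description: the claimed parameters are [12, 5, 5]_4; such a code would be non-MDS.


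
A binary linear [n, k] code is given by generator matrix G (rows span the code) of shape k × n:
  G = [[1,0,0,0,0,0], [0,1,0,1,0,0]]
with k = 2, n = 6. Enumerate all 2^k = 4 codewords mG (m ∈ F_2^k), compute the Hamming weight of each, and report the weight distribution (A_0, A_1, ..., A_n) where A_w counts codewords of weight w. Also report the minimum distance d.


Weight distribution: A_0 = 1, A_1 = 1, A_2 = 1, A_3 = 1. Minimum distance d = 1.

Enumerate all 2^2 = 4 messages m ∈ F_2^2.
For each, compute codeword c = mG in F_2^6, then tally its weight.
  m = 00 → c = 000000, weight = 0.
  m = 10 → c = 100000, weight = 1.
  m = 01 → c = 010100, weight = 2.
  m = 11 → c = 110100, weight = 3.
Tally weights:
  weight 0: 1 codewords.
  weight 1: 1 codewords.
  weight 2: 1 codewords.
  weight 3: 1 codewords.
Minimum distance d = smallest w > 0 with A_w > 0 = 1.
Sanity: Σ A_w = 4 = 2^2 = 4 ✓.


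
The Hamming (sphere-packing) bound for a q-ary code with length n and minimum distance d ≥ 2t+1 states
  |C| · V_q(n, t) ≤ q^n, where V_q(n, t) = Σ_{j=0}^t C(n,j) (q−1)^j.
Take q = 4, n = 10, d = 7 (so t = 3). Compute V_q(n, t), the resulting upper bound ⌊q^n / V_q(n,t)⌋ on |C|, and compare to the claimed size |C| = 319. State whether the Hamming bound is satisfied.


V_q(n, t) = 3676, q^n = 1048576, Hamming bound = 285, |C| = 319 > bound (violated).

Step 1: Compute V_q(n, t) = Σ_{j=0}^3 C(n, j) (q−1)^j.
  j = 0: C(10,0)·(3)^0 = 1·1 = 1.
  j = 1: C(10,1)·(3)^1 = 10·3 = 30.
  j = 2: C(10,2)·(3)^2 = 45·9 = 405.
  j = 3: C(10,3)·(3)^3 = 120·27 = 3240.
  V_q(n, t) = 1 + 30 + 405 + 3240 = 3676.
Step 2: q^n = 4^10 = 1048576.
Step 3: Hamming bound ⌊q^n / V_q(n,t)⌋ = ⌊1048576/3676⌋ = 285.
Step 4: Compare |C| = 319 to 285: violated.
The claimed |C| lies above the Hamming bound, so no 4-ary code of length 10 with d ≥ 7 can have 319 codewords.


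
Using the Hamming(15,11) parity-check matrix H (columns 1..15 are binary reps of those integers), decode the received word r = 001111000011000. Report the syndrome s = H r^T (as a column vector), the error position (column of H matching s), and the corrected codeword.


s = (0, 0, 1, 1)^T, error position = 3, corrected codeword c = 000111000011000

Compute s = H r^T mod 2 one row at a time:
  s_1 = 0 + 0 + 0 + 1 + 1 + 0 + 0 + 0 = 2 ≡ 0 (mod 2).
  s_2 = 1 + 1 + 1 + 0 + 1 + 0 + 0 + 0 = 4 ≡ 0 (mod 2).
  s_3 = 0 + 1 + 1 + 0 + 0 + 1 + 0 + 0 = 3 ≡ 1 (mod 2).
  s_4 = 0 + 1 + 1 + 0 + 0 + 1 + 0 + 0 = 3 ≡ 1 (mod 2).
s = (0, 0, 1, 1)^T — this equals column 3 of H (binary 0011), so error is at position 3.
Correct: flip bit 3 of r = 001111000011000 to get c = 000111000011000.


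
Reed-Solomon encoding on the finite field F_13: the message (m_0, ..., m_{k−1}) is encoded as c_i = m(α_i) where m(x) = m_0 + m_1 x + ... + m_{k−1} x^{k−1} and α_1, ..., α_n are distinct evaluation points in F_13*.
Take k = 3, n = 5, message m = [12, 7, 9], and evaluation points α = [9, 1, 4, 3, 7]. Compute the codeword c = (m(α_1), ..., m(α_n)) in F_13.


c = [11, 2, 2, 10, 8]

Message polynomial: m(x) = 12 + 7·x + 9·x^2 (mod 13).
For each evaluation point α_i, compute m(α_i) mod 13:
  α_1 = 9: Horner steps 9 → 10 → 11, so m(9) = 11.
  α_2 = 1: Horner steps 9 → 3 → 2, so m(1) = 2.
  α_3 = 4: Horner steps 9 → 4 → 2, so m(4) = 2.
  α_4 = 3: Horner steps 9 → 8 → 10, so m(3) = 10.
  α_5 = 7: Horner steps 9 → 5 → 8, so m(7) = 8.
Codeword c = [11, 2, 2, 10, 8] ∈ F_13^5.


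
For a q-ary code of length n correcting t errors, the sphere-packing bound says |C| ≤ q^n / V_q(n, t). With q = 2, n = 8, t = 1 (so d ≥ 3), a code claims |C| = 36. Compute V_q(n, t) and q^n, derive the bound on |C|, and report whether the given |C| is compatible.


V_q(n, t) = 9, q^n = 256, Hamming bound = 28, |C| = 36 > bound (violated).

Step 1: Compute V_q(n, t) = Σ_{j=0}^1 C(n, j) (q−1)^j.
  j = 0: C(8,0)·(1)^0 = 1·1 = 1.
  j = 1: C(8,1)·(1)^1 = 8·1 = 8.
  V_q(n, t) = 1 + 8 = 9.
Step 2: q^n = 2^8 = 256.
Step 3: Hamming bound ⌊q^n / V_q(n,t)⌋ = ⌊256/9⌋ = 28.
Step 4: Compare |C| = 36 to 28: violated.
The claimed |C| lies above the Hamming bound, so no 2-ary code of length 8 with d ≥ 3 can have 36 codewords.


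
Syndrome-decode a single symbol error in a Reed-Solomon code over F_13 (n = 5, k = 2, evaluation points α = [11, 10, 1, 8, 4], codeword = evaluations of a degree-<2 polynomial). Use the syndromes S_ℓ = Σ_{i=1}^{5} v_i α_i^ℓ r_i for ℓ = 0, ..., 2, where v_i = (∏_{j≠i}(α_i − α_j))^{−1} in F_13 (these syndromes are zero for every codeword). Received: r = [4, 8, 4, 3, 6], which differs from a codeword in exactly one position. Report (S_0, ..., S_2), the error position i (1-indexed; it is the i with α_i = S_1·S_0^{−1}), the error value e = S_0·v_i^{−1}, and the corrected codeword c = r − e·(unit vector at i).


S = (5, 5, 5), error at position 3, error magnitude e = 12, c = [4, 8, 5, 3, 6].

Step 1: column multipliers v_i = (∏_{j≠i}(α_i − α_j))^{−1} mod 13.
  i = 1 (α = 11): (11−10)(11−1)(11−8)(11−4) = 1·10·3·7 = 210 ≡ 2, so v_1 = 2^{−1} = 7 (mod 13).
  i = 2 (α = 10): (10−11)(10−1)(10−8)(10−4) = (−1)·9·2·6 = −108 ≡ 9, so v_2 = 9^{−1} = 3 (mod 13).
  i = 3 (α = 1): (1−11)(1−10)(1−8)(1−4) = (−10)·(−9)·(−7)·(−3) = 1890 ≡ 5, so v_3 = 5^{−1} = 8 (mod 13).
  i = 4 (α = 8): (8−11)(8−10)(8−1)(8−4) = (−3)·(−2)·7·4 = 168 ≡ 12, so v_4 = 12^{−1} = 12 (mod 13).
  i = 5 (α = 4): (4−11)(4−10)(4−1)(4−8) = (−7)·(−6)·3·(−4) = −504 ≡ 3, so v_5 = 3^{−1} = 9 (mod 13).
  v = [7, 3, 8, 12, 9].
Step 2: syndromes of r = [4, 8, 4, 3, 6] (all sums mod 13).
  S_0 = Σ v_i r_i = 7·4 + 3·8 + 8·4 + 12·3 + 9·6 = 174 ≡ 5.
  S_1 = Σ v_i α_i r_i = 7·11·4 + 3·10·8 + 8·1·4 + 12·8·3 + 9·4·6 = 1084 ≡ 5.
  α_i^2 mod 13 = [4, 9, 1, 12, 3].
  S_2 = Σ v_i α_i^2 r_i = 7·4·4 + 3·9·8 + 8·1·4 + 12·12·3 + 9·3·6 = 954 ≡ 5.
  S = (5, 5, 5) ≠ 0, so r is not a codeword (an error is present).
Step 3: locate the error. For a single error e at position i, S_ℓ = v_i·e·α_i^ℓ, so α_err = S_1/S_0.
  S_0^{−1} = 5^{−1} = 8 (mod 13), so α_err = 5·8 = 40 ≡ 1 = α_3. Error position i = 3.
  Consistency check: S_2/S_1 = 5·8 = 40 ≡ 1 = α_err ✓ (single-error assumption holds).
Step 4: error magnitude e = S_0/v_3 = S_0·∏_{j≠3}(α_3 − α_j) = 5·5 = 25 ≡ 12 (mod 13).
Step 5: correct position 3: c_3 = r_3 − e = 4 − 12 ≡ 5 (mod 13). Hence c = [4, 8, 5, 3, 6].
  Check: interpolating c through the α_i gives m(x) = 9 + 9·x (degree < 2) with m(α_i) = c_i for every i, so c is indeed a codeword.


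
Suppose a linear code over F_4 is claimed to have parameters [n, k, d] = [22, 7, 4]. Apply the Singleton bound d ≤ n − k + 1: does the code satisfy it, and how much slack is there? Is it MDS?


Singleton RHS = n − k + 1 = 16, slack = 12, bound satisfied, not MDS.

Singleton bound: d ≤ n − k + 1.
Here n = 22, k = 7, so n − k + 1 = 16.
Given d = 4, check d ≤ 16: YES.
Slack = (n − k + 1) − d = 12.
The code is NOT MDS (slack = 12 > 0).
Description: the claimed parameters are [22, 7, 4]_4; such a code would be non-MDS.


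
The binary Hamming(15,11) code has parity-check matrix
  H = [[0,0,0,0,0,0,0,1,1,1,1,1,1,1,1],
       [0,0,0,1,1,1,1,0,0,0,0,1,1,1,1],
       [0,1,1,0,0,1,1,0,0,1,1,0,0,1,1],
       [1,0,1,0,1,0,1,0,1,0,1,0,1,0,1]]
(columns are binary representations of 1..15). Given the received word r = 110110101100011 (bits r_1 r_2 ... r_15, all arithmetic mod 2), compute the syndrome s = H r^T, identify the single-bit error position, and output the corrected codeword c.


s = (0, 1, 1, 1)^T, error position = 7, corrected codeword c = 110110001100011

Compute s = H r^T mod 2 one row at a time:
  s_1 = 0 + 1 + 1 + 0 + 0 + 0 + 1 + 1 = 4 ≡ 0 (mod 2).
  s_2 = 1 + 1 + 0 + 1 + 0 + 0 + 1 + 1 = 5 ≡ 1 (mod 2).
  s_3 = 1 + 0 + 0 + 1 + 1 + 0 + 1 + 1 = 5 ≡ 1 (mod 2).
  s_4 = 1 + 0 + 1 + 1 + 1 + 0 + 0 + 1 = 5 ≡ 1 (mod 2).
s = (0, 1, 1, 1)^T — this equals column 7 of H (binary 0111), so error is at position 7.
Correct: flip bit 7 of r = 110110101100011 to get c = 110110001100011.


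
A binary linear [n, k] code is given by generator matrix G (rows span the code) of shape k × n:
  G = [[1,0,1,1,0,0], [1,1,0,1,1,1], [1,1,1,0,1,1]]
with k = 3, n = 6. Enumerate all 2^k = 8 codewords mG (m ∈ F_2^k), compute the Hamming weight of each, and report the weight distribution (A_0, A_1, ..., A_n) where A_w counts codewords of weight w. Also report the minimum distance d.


Weight distribution: A_0 = 1, A_1 = 1, A_2 = 1, A_3 = 1, A_4 = 2, A_5 = 2. Minimum distance d = 1.

Enumerate all 2^3 = 8 messages m ∈ F_2^3.
For each, compute codeword c = mG in F_2^6, then tally its weight.
  m = 000 → c = 000000, weight = 0.
  m = 100 → c = 101100, weight = 3.
  m = 010 → c = 110111, weight = 5.
  m = 110 → c = 011011, weight = 4.
  m = 001 → c = 111011, weight = 5.
  m = 101 → c = 010111, weight = 4.
  m = 011 → c = 001100, weight = 2.
  m = 111 → c = 100000, weight = 1.
Tally weights:
  weight 0: 1 codewords.
  weight 1: 1 codewords.
  weight 2: 1 codewords.
  weight 3: 1 codewords.
  weight 4: 2 codewords.
  weight 5: 2 codewords.
Minimum distance d = smallest w > 0 with A_w > 0 = 1.
Sanity: Σ A_w = 8 = 2^3 = 8 ✓.


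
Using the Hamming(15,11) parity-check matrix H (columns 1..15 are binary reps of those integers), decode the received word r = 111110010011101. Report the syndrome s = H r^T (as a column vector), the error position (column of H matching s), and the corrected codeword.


s = (1, 1, 0, 0)^T, error position = 12, corrected codeword c = 111110010010101

Compute s = H r^T mod 2 one row at a time:
  s_1 = 1 + 0 + 0 + 1 + 1 + 1 + 0 + 1 = 5 ≡ 1 (mod 2).
  s_2 = 1 + 1 + 0 + 0 + 1 + 1 + 0 + 1 = 5 ≡ 1 (mod 2).
  s_3 = 1 + 1 + 0 + 0 + 0 + 1 + 0 + 1 = 4 ≡ 0 (mod 2).
  s_4 = 1 + 1 + 1 + 0 + 0 + 1 + 1 + 1 = 6 ≡ 0 (mod 2).
s = (1, 1, 0, 0)^T — this equals column 12 of H (binary 1100), so error is at position 12.
Correct: flip bit 12 of r = 111110010011101 to get c = 111110010010101.


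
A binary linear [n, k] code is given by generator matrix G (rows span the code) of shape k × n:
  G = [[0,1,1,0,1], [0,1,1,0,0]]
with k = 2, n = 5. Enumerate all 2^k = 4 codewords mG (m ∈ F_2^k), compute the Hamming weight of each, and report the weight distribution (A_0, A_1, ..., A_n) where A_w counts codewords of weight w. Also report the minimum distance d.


Weight distribution: A_0 = 1, A_1 = 1, A_2 = 1, A_3 = 1. Minimum distance d = 1.

Enumerate all 2^2 = 4 messages m ∈ F_2^2.
For each, compute codeword c = mG in F_2^5, then tally its weight.
  m = 00 → c = 00000, weight = 0.
  m = 10 → c = 01101, weight = 3.
  m = 01 → c = 01100, weight = 2.
  m = 11 → c = 00001, weight = 1.
Tally weights:
  weight 0: 1 codewords.
  weight 1: 1 codewords.
  weight 2: 1 codewords.
  weight 3: 1 codewords.
Minimum distance d = smallest w > 0 with A_w > 0 = 1.
Sanity: Σ A_w = 4 = 2^2 = 4 ✓.


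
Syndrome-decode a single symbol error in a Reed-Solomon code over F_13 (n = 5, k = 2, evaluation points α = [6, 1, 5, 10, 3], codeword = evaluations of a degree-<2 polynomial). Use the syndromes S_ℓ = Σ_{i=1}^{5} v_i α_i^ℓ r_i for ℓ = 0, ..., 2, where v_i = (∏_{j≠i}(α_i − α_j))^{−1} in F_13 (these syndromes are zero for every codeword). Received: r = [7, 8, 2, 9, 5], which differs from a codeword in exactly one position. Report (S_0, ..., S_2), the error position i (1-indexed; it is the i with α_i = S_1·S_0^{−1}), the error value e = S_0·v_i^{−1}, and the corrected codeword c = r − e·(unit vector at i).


S = (5, 11, 6), error at position 4, error magnitude e = 8, c = [7, 8, 2, 1, 5].

Step 1: column multipliers v_i = (∏_{j≠i}(α_i − α_j))^{−1} mod 13.
  i = 1 (α = 6): (6−1)(6−5)(6−10)(6−3) = 5·1·(−4)·3 = −60 ≡ 5, so v_1 = 5^{−1} = 8 (mod 13).
  i = 2 (α = 1): (1−6)(1−5)(1−10)(1−3) = (−5)·(−4)·(−9)·(−2) = 360 ≡ 9, so v_2 = 9^{−1} = 3 (mod 13).
  i = 3 (α = 5): (5−6)(5−1)(5−10)(5−3) = (−1)·4·(−5)·2 = 40 ≡ 1, so v_3 = 1^{−1} = 1 (mod 13).
  i = 4 (α = 10): (10−6)(10−1)(10−5)(10−3) = 4·9·5·7 = 1260 ≡ 12, so v_4 = 12^{−1} = 12 (mod 13).
  i = 5 (α = 3): (3−6)(3−1)(3−5)(3−10) = (−3)·2·(−2)·(−7) = −84 ≡ 7, so v_5 = 7^{−1} = 2 (mod 13).
  v = [8, 3, 1, 12, 2].
Step 2: syndromes of r = [7, 8, 2, 9, 5] (all sums mod 13).
  S_0 = Σ v_i r_i = 8·7 + 3·8 + 1·2 + 12·9 + 2·5 = 200 ≡ 5.
  S_1 = Σ v_i α_i r_i = 8·6·7 + 3·1·8 + 1·5·2 + 12·10·9 + 2·3·5 = 1480 ≡ 11.
  α_i^2 mod 13 = [10, 1, 12, 9, 9].
  S_2 = Σ v_i α_i^2 r_i = 8·10·7 + 3·1·8 + 1·12·2 + 12·9·9 + 2·9·5 = 1670 ≡ 6.
  S = (5, 11, 6) ≠ 0, so r is not a codeword (an error is present).
Step 3: locate the error. For a single error e at position i, S_ℓ = v_i·e·α_i^ℓ, so α_err = S_1/S_0.
  S_0^{−1} = 5^{−1} = 8 (mod 13), so α_err = 11·8 = 88 ≡ 10 = α_4. Error position i = 4.
  Consistency check: S_2/S_1 = 6·6 = 36 ≡ 10 = α_err ✓ (single-error assumption holds).
Step 4: error magnitude e = S_0/v_4 = S_0·∏_{j≠4}(α_4 − α_j) = 5·12 = 60 ≡ 8 (mod 13).
Step 5: correct position 4: c_4 = r_4 − e = 9 − 8 ≡ 1 (mod 13). Hence c = [7, 8, 2, 1, 5].
  Check: interpolating c through the α_i gives m(x) = 3 + 5·x (degree < 2) with m(α_i) = c_i for every i, so c is indeed a codeword.


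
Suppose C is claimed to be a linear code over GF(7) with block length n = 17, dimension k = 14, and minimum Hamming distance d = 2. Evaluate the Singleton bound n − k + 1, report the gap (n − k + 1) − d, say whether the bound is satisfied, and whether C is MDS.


Singleton RHS = n − k + 1 = 4, slack = 2, bound satisfied, not MDS.

Singleton bound: d ≤ n − k + 1.
Here n = 17, k = 14, so n − k + 1 = 4.
Given d = 2, check d ≤ 4: YES.
Slack = (n − k + 1) − d = 2.
The code is NOT MDS (slack = 2 > 0).
Description: the claimed parameters are [17, 14, 2]_7; such a code would be non-MDS.
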